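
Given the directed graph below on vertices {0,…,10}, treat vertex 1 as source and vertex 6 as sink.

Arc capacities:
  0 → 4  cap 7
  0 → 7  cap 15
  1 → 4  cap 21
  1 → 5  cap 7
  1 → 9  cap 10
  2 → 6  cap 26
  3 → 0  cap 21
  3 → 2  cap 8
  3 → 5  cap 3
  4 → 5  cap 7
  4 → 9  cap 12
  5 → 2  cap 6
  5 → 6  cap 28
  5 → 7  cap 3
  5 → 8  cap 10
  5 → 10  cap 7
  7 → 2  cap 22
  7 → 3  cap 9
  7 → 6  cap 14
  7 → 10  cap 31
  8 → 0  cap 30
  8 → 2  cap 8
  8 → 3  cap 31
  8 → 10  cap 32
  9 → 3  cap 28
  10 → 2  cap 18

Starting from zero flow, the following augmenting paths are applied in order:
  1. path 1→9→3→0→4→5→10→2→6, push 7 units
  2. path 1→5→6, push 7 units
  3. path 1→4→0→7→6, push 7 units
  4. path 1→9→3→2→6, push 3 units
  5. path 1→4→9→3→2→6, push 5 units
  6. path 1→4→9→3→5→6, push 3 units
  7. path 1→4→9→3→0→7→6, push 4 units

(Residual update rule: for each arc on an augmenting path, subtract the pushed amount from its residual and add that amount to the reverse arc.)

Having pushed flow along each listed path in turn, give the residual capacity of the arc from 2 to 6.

Residual capacity of (2,6): 11

after path 1 (1→9→3→0→4→5→10→2→6, push 7): res(2,6)=19
after path 2 (1→5→6, push 7): res(2,6)=19
after path 3 (1→4→0→7→6, push 7): res(2,6)=19
after path 4 (1→9→3→2→6, push 3): res(2,6)=16
after path 5 (1→4→9→3→2→6, push 5): res(2,6)=11
after path 6 (1→4→9→3→5→6, push 3): res(2,6)=11
after path 7 (1→4→9→3→0→7→6, push 4): res(2,6)=11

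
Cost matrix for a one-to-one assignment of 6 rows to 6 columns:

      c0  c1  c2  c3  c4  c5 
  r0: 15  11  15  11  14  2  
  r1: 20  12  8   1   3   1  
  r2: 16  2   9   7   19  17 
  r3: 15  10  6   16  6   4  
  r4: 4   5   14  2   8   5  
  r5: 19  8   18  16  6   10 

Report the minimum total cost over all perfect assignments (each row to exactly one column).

Minimum assignment cost: 21

optimal assignment: row0→col5 (cost 2), row1→col3 (cost 1), row2→col1 (cost 2), row3→col2 (cost 6), row4→col0 (cost 4), row5→col4 (cost 6)
total = 2 + 1 + 2 + 6 + 4 + 6 = 21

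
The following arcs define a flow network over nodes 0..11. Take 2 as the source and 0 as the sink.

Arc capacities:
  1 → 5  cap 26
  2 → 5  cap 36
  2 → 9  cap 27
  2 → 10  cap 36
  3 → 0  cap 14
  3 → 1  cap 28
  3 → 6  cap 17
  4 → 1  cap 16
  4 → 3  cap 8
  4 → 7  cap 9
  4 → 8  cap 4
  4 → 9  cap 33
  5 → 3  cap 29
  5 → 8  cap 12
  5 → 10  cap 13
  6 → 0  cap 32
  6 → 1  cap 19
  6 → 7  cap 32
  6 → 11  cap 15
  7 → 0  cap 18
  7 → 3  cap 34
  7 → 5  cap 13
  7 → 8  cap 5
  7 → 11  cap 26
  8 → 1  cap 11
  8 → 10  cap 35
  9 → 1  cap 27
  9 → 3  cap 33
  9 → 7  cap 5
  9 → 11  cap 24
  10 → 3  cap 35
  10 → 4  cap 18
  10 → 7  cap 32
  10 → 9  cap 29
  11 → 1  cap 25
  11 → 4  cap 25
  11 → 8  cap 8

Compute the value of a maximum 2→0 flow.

augment #1: 2→5→3→0 bottleneck 14, total now 14
augment #2: 2→9→7→0 bottleneck 5, total now 19
augment #3: 2→10→7→0 bottleneck 13, total now 32
augment #4: 2→5→3→6→0 bottleneck 15, total now 47
augment #5: 2→9→3→6→0 bottleneck 2, total now 49

Maximum flow value: 49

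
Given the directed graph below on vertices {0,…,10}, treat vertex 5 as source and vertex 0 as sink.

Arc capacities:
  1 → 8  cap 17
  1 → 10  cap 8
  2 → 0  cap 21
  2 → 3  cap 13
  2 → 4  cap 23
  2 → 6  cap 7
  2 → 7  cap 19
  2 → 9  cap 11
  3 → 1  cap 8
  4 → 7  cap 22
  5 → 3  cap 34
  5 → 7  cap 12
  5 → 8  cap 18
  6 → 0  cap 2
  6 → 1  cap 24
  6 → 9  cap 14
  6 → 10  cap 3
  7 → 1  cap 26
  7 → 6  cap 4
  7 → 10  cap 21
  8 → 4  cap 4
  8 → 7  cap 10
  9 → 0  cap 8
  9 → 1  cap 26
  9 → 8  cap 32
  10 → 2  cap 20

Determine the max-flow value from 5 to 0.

augment #1: 5→7→6→0 bottleneck 2, total now 2
augment #2: 5→7→6→9→0 bottleneck 2, total now 4
augment #3: 5→7→10→2→0 bottleneck 8, total now 12
augment #4: 5→3→1→10→2→0 bottleneck 8, total now 20
augment #5: 5→8→7→10→2→0 bottleneck 4, total now 24

Maximum flow value: 24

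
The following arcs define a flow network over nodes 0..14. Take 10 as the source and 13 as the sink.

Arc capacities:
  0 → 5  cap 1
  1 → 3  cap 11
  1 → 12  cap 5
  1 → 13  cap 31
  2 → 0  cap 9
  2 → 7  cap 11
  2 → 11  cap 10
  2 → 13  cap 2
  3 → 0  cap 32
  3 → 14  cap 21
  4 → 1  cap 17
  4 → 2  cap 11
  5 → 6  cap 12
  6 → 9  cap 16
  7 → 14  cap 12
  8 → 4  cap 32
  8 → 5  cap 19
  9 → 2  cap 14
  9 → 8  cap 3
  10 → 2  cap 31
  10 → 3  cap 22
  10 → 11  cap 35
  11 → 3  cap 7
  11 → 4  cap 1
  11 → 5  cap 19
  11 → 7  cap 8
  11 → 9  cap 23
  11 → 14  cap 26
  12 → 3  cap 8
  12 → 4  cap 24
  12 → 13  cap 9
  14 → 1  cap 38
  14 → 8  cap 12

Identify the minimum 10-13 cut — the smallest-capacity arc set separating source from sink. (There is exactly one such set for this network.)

augment #1: 10→2→13 push 2
augment #2: 10→3→14→1→13 push 21
augment #3: 10→11→4→1→13 push 1
augment #4: 10→11→14→1→13 push 9
augment #5: 10→11→14→1→12→13 push 5
max flow = 38; residual-reachable set from 10 gives S-side
cut edges (S→T): {(1,12), (1,13), (2,13)} total cap 38

Min-cut arcs: {(1,12), (1,13), (2,13)} (total capacity 38)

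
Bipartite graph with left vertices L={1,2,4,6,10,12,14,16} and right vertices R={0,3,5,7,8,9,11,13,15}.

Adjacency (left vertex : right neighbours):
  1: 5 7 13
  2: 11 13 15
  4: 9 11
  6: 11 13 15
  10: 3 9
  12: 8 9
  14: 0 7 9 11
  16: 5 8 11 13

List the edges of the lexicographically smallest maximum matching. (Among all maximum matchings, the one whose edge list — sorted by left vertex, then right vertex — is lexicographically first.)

Lex-smallest maximum matching: {(1,5), (2,11), (4,9), (6,15), (10,3), (12,8), (14,0), (16,13)}

|M| = 8 (so the lex-smallest maximum matching has 8 edges)
process left vertices in ascending order; for each, take the smallest-labelled available neighbour that still permits 8 edges overall, or leave it unmatched if none does
lex-smallest matching: {1-5, 2-11, 4-9, 6-15, 10-3, 12-8, 14-0, 16-13}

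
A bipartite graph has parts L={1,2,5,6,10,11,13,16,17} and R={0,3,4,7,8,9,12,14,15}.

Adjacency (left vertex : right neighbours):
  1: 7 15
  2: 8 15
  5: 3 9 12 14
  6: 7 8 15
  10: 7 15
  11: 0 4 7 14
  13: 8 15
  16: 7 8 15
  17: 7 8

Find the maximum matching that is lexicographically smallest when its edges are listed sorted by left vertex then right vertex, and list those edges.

|M| = 5 (so the lex-smallest maximum matching has 5 edges)
process left vertices in ascending order; for each, take the smallest-labelled available neighbour that still permits 5 edges overall, or leave it unmatched if none does
lex-smallest matching: {1-7, 2-8, 5-3, 6-15, 11-0}

Lex-smallest maximum matching: {(1,7), (2,8), (5,3), (6,15), (11,0)}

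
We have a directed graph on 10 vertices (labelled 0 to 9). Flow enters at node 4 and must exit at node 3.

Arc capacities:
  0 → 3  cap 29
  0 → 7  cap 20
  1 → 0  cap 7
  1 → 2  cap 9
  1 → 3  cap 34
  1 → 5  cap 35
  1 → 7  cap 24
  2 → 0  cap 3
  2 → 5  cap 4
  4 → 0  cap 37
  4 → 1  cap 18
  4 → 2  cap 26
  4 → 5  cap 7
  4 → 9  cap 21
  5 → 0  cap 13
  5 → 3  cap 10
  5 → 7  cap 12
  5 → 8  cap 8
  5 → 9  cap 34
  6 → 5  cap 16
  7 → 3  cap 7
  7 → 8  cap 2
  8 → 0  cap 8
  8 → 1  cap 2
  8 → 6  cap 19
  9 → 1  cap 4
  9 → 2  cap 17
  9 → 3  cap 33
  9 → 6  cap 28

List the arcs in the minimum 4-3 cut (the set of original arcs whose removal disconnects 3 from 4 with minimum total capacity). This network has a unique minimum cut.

Min-cut arcs: {(0,3), (2,5), (4,1), (4,5), (4,9), (7,3), (7,8)} (total capacity 88)

augment #1: 4→0→3 push 29
augment #2: 4→1→3 push 18
augment #3: 4→5→3 push 7
augment #4: 4→9→3 push 21
augment #5: 4→0→7→3 push 7
augment #6: 4→2→5→3 push 3
augment #7: 4→2→5→9→3 push 1
augment #8: 4→0→7→8→1→3 push 1
augment #9: 4→2→0→7→8→1→3 push 1
max flow = 88; residual-reachable set from 4 gives S-side
cut edges (S→T): {(0,3), (2,5), (4,1), (4,5), (4,9), (7,3), (7,8)} total cap 88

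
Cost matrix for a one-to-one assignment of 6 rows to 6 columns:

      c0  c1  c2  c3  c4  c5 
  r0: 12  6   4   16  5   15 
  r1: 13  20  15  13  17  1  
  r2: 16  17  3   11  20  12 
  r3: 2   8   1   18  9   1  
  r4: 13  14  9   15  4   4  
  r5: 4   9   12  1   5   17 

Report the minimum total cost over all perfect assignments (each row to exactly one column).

optimal assignment: row0→col1 (cost 6), row1→col5 (cost 1), row2→col2 (cost 3), row3→col0 (cost 2), row4→col4 (cost 4), row5→col3 (cost 1)
total = 6 + 1 + 3 + 2 + 4 + 1 = 17

Minimum assignment cost: 17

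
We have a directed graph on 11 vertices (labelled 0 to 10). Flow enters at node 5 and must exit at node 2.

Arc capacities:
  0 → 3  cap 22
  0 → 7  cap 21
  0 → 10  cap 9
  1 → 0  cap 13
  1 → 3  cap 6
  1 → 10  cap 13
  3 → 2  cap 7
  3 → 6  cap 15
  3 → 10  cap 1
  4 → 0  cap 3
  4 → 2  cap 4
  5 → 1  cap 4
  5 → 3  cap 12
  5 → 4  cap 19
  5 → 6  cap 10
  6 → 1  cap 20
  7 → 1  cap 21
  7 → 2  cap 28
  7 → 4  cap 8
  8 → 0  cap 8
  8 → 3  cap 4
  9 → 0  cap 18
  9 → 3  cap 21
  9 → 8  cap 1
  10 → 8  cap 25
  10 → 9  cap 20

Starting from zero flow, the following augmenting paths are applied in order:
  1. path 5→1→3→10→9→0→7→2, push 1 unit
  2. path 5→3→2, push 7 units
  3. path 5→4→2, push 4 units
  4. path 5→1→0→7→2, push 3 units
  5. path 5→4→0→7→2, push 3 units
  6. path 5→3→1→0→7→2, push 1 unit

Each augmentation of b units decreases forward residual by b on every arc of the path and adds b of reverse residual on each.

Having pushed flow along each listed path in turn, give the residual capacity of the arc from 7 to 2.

Residual capacity of (7,2): 20

after path 1 (5→1→3→10→9→0→7→2, push 1): res(7,2)=27
after path 2 (5→3→2, push 7): res(7,2)=27
after path 3 (5→4→2, push 4): res(7,2)=27
after path 4 (5→1→0→7→2, push 3): res(7,2)=24
after path 5 (5→4→0→7→2, push 3): res(7,2)=21
after path 6 (5→3→1→0→7→2, push 1): res(7,2)=20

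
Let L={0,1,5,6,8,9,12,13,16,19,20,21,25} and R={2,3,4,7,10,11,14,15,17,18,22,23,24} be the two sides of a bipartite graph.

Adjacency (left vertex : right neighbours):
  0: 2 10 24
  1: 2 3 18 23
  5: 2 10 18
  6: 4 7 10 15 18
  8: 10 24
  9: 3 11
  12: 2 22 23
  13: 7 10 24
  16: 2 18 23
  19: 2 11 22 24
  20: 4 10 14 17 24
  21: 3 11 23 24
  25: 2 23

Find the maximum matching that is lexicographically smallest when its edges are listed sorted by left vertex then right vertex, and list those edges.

|M| = 11 (so the lex-smallest maximum matching has 11 edges)
process left vertices in ascending order; for each, take the smallest-labelled available neighbour that still permits 11 edges overall, or leave it unmatched if none does
lex-smallest matching: {0-2, 1-3, 5-10, 6-4, 8-24, 9-11, 12-22, 13-7, 16-18, 20-14, 21-23}

Lex-smallest maximum matching: {(0,2), (1,3), (5,10), (6,4), (8,24), (9,11), (12,22), (13,7), (16,18), (20,14), (21,23)}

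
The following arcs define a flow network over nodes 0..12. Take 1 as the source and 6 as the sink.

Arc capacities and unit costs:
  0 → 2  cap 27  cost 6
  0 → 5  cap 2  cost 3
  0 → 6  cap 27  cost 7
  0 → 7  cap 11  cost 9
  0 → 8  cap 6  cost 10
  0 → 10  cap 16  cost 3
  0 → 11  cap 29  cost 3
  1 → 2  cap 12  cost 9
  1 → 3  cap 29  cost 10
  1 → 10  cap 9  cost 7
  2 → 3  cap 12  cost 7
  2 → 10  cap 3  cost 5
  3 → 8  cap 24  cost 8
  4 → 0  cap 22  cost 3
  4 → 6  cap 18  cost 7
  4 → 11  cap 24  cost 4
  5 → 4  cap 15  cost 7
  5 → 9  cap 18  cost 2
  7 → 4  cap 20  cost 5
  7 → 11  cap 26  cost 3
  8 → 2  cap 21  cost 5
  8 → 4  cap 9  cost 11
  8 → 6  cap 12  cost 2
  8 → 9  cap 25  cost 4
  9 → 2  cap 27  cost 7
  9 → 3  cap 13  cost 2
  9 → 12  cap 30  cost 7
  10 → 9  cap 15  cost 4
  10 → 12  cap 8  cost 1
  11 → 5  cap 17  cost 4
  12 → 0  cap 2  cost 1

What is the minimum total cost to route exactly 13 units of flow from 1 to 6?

shortest-cost path #1: 1→10→12→0→6 push 2 @ unit cost 16 (adds 32)
shortest-cost path #2: 1→3→8→6 push 11 @ unit cost 20 (adds 220)
total cost = 252

Minimum cost for 13 units: 252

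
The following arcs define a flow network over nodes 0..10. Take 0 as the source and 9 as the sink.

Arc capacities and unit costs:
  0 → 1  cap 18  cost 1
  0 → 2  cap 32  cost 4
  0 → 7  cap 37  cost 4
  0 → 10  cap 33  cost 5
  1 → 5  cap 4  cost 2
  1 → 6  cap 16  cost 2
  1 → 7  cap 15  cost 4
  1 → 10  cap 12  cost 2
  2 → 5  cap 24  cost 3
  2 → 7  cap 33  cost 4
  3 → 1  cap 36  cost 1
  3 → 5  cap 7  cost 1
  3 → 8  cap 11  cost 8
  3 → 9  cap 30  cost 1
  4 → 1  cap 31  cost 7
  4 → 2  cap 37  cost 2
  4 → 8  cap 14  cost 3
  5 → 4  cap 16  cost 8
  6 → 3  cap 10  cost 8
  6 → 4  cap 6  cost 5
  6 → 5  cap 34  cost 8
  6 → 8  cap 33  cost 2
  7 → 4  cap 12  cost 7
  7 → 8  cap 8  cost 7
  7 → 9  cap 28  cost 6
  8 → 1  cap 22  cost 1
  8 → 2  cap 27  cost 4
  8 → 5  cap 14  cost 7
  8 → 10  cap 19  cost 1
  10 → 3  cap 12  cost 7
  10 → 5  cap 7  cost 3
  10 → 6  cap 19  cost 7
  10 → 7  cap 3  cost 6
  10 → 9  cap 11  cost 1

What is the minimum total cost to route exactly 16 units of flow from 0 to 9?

Minimum cost for 16 units: 94

shortest-cost path #1: 0→1→10→9 push 11 @ unit cost 4 (adds 44)
shortest-cost path #2: 0→7→9 push 5 @ unit cost 10 (adds 50)
total cost = 94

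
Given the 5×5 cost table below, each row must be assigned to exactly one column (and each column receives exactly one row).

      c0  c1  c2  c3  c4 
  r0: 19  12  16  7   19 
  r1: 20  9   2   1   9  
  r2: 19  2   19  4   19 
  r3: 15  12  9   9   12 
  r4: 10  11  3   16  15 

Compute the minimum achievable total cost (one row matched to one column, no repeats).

optimal assignment: row0→col3 (cost 7), row1→col2 (cost 2), row2→col1 (cost 2), row3→col4 (cost 12), row4→col0 (cost 10)
total = 7 + 2 + 2 + 12 + 10 = 33

Minimum assignment cost: 33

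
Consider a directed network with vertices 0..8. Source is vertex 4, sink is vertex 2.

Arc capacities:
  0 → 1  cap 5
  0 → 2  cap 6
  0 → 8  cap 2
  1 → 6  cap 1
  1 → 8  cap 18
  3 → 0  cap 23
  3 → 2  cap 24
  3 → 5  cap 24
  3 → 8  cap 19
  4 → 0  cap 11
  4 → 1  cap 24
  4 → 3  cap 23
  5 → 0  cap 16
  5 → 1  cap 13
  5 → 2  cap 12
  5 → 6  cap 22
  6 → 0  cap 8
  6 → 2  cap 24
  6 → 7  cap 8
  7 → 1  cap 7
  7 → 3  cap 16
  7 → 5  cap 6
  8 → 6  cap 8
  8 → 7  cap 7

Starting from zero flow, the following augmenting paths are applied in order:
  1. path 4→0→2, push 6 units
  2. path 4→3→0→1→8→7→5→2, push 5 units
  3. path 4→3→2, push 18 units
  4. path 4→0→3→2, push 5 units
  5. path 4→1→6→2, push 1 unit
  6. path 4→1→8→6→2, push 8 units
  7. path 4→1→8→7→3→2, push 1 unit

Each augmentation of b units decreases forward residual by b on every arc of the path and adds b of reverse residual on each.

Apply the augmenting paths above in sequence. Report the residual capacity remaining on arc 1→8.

Residual capacity of (1,8): 4

after path 1 (4→0→2, push 6): res(1,8)=18
after path 2 (4→3→0→1→8→7→5→2, push 5): res(1,8)=13
after path 3 (4→3→2, push 18): res(1,8)=13
after path 4 (4→0→3→2, push 5): res(1,8)=13
after path 5 (4→1→6→2, push 1): res(1,8)=13
after path 6 (4→1→8→6→2, push 8): res(1,8)=5
after path 7 (4→1→8→7→3→2, push 1): res(1,8)=4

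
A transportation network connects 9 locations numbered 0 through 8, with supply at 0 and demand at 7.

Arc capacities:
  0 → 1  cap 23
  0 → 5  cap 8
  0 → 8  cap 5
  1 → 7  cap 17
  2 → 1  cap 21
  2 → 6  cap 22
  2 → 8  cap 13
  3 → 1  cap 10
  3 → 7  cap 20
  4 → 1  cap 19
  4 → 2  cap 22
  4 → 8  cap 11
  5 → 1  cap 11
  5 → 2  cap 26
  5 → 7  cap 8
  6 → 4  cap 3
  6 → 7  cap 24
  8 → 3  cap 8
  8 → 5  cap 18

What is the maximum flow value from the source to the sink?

augment #1: 0→1→7 bottleneck 17, total now 17
augment #2: 0→5→7 bottleneck 8, total now 25
augment #3: 0→8→3→7 bottleneck 5, total now 30

Maximum flow value: 30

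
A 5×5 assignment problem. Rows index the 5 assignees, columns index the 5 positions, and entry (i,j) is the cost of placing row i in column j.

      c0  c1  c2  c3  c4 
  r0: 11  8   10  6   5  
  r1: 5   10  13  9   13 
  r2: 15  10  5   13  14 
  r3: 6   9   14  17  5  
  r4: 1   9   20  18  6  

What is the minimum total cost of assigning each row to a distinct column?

Minimum assignment cost: 27

optimal assignment: row0→col3 (cost 6), row1→col1 (cost 10), row2→col2 (cost 5), row3→col4 (cost 5), row4→col0 (cost 1)
total = 6 + 10 + 5 + 5 + 1 = 27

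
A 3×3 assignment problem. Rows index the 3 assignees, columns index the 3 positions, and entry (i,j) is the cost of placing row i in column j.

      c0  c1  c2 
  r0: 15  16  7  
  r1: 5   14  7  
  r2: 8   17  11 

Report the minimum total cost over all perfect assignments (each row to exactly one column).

one of 2 optimal assignments: row0→col2 (cost 7), row1→col0 (cost 5), row2→col1 (cost 17)
total = 7 + 5 + 17 = 29

Minimum assignment cost: 29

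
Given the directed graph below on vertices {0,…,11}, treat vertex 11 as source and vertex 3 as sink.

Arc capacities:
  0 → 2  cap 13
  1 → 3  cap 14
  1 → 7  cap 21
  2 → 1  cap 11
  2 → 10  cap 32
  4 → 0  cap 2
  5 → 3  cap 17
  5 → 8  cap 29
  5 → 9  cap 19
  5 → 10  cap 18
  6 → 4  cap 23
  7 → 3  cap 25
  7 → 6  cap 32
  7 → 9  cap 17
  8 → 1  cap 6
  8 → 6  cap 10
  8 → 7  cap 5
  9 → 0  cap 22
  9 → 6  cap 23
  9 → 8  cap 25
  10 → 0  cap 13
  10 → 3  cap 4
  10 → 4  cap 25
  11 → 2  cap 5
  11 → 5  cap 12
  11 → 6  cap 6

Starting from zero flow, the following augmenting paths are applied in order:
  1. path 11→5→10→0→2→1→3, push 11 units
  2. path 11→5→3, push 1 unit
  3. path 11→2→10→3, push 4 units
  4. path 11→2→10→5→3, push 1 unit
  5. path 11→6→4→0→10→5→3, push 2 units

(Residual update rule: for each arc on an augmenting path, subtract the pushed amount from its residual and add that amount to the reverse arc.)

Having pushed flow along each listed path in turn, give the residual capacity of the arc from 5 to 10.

after path 1 (11→5→10→0→2→1→3, push 11): res(5,10)=7
after path 2 (11→5→3, push 1): res(5,10)=7
after path 3 (11→2→10→3, push 4): res(5,10)=7
after path 4 (11→2→10→5→3, push 1): res(5,10)=8
after path 5 (11→6→4→0→10→5→3, push 2): res(5,10)=10

Residual capacity of (5,10): 10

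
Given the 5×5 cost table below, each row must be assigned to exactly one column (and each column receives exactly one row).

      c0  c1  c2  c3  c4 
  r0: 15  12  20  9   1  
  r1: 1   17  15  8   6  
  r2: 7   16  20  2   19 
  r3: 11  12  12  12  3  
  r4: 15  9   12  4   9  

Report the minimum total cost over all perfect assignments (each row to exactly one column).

Minimum assignment cost: 25

optimal assignment: row0→col4 (cost 1), row1→col0 (cost 1), row2→col3 (cost 2), row3→col2 (cost 12), row4→col1 (cost 9)
total = 1 + 1 + 2 + 12 + 9 = 25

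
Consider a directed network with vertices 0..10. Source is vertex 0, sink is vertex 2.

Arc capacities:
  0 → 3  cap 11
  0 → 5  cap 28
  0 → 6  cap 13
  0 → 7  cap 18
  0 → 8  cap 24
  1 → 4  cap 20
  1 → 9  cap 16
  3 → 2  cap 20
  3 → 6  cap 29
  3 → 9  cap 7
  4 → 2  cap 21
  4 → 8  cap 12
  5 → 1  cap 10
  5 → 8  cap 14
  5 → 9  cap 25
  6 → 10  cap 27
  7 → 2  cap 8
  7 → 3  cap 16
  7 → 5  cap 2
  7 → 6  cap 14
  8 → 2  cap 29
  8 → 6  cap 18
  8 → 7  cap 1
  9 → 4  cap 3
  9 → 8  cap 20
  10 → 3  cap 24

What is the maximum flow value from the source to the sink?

Maximum flow value: 70

augment #1: 0→3→2 bottleneck 11, total now 11
augment #2: 0→7→2 bottleneck 8, total now 19
augment #3: 0→8→2 bottleneck 24, total now 43
augment #4: 0→5→8→2 bottleneck 5, total now 48
augment #5: 0→7→3→2 bottleneck 9, total now 57
augment #6: 0→5→1→4→2 bottleneck 10, total now 67
augment #7: 0→5→9→4→2 bottleneck 3, total now 70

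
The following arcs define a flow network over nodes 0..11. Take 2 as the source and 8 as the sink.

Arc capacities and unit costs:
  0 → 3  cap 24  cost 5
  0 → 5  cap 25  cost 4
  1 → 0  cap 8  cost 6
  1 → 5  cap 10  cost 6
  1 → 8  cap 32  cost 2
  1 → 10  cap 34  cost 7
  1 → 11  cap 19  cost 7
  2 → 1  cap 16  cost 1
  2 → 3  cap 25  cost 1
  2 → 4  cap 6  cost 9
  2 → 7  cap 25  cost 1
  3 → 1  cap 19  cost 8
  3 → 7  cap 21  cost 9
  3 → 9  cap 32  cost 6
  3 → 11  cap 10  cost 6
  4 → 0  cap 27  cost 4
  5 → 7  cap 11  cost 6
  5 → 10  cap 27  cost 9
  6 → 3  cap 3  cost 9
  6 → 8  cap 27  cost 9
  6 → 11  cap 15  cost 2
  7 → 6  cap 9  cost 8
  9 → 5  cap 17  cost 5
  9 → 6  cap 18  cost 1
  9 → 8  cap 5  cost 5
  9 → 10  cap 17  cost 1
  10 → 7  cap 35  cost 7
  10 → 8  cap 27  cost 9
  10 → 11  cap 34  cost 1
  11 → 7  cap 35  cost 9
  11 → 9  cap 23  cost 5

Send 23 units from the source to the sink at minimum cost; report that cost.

Minimum cost for 23 units: 125

shortest-cost path #1: 2→1→8 push 16 @ unit cost 3 (adds 48)
shortest-cost path #2: 2→3→1→8 push 7 @ unit cost 11 (adds 77)
total cost = 125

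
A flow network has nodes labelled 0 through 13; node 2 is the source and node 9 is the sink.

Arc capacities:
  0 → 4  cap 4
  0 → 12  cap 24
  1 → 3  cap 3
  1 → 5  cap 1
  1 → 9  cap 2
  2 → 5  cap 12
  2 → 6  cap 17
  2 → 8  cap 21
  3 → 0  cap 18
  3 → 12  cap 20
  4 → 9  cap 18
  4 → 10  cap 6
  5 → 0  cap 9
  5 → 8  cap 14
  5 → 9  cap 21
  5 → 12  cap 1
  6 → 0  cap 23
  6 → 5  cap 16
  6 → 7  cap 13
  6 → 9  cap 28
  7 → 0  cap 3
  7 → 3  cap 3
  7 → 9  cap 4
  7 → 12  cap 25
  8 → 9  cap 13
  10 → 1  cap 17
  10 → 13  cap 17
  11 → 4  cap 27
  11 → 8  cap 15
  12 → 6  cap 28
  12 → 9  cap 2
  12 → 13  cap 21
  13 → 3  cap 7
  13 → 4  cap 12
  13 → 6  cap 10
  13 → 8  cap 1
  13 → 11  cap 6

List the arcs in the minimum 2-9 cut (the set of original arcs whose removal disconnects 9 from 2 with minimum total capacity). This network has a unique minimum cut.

Min-cut arcs: {(2,5), (2,6), (8,9)} (total capacity 42)

augment #1: 2→5→9 push 12
augment #2: 2→6→9 push 17
augment #3: 2→8→9 push 13
max flow = 42; residual-reachable set from 2 gives S-side
cut edges (S→T): {(2,5), (2,6), (8,9)} total cap 42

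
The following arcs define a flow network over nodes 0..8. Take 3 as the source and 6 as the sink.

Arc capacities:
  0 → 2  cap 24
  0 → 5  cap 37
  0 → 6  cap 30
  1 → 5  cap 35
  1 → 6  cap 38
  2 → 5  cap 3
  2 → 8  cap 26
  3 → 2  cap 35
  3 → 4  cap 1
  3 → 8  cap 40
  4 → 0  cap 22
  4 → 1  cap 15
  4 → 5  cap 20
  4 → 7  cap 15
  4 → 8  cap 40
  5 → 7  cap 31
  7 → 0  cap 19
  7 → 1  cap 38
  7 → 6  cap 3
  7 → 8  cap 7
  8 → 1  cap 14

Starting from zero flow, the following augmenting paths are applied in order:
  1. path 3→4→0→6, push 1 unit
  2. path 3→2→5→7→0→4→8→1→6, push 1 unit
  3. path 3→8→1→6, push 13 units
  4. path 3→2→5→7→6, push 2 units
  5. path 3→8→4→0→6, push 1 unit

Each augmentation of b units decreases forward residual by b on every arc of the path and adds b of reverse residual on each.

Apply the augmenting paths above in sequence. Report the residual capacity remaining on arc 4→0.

after path 1 (3→4→0→6, push 1): res(4,0)=21
after path 2 (3→2→5→7→0→4→8→1→6, push 1): res(4,0)=22
after path 3 (3→8→1→6, push 13): res(4,0)=22
after path 4 (3→2→5→7→6, push 2): res(4,0)=22
after path 5 (3→8→4→0→6, push 1): res(4,0)=21

Residual capacity of (4,0): 21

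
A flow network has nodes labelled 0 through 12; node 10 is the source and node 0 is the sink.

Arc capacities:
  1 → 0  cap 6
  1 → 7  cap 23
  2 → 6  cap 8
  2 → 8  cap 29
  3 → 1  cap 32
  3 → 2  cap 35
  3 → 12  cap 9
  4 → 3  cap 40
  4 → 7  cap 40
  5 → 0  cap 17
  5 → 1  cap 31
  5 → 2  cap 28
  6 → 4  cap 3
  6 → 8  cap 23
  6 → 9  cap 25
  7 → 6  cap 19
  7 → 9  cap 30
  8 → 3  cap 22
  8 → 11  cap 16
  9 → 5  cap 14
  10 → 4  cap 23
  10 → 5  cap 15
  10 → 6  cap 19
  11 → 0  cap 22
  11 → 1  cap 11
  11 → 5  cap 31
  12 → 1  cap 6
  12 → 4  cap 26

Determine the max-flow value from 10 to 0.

augment #1: 10→5→0 bottleneck 15, total now 15
augment #2: 10→4→3→1→0 bottleneck 6, total now 21
augment #3: 10→6→8→11→0 bottleneck 16, total now 37
augment #4: 10→6→9→5→0 bottleneck 2, total now 39

Maximum flow value: 39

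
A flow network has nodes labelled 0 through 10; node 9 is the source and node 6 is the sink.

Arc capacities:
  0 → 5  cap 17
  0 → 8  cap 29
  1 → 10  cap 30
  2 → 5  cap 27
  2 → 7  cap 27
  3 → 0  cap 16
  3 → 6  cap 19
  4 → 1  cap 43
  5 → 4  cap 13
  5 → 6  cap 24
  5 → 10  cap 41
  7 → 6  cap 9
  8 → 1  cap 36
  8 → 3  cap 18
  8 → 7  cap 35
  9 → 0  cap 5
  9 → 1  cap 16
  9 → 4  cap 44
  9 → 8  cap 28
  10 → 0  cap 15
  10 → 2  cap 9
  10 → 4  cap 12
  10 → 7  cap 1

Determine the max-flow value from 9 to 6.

augment #1: 9→0→5→6 bottleneck 5, total now 5
augment #2: 9→8→3→6 bottleneck 18, total now 23
augment #3: 9→8→7→6 bottleneck 9, total now 32
augment #4: 9→1→10→0→5→6 bottleneck 12, total now 44
augment #5: 9→1→10→2→5→6 bottleneck 4, total now 48
augment #6: 9→4→1→10→2→5→6 bottleneck 3, total now 51

Maximum flow value: 51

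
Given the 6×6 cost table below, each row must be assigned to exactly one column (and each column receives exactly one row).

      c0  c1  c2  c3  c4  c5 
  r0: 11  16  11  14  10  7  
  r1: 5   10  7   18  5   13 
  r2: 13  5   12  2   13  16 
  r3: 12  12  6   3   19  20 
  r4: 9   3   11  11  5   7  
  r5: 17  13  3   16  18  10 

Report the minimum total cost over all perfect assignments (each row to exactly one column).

Minimum assignment cost: 28

optimal assignment: row0→col5 (cost 7), row1→col0 (cost 5), row2→col1 (cost 5), row3→col3 (cost 3), row4→col4 (cost 5), row5→col2 (cost 3)
total = 7 + 5 + 5 + 3 + 5 + 3 = 28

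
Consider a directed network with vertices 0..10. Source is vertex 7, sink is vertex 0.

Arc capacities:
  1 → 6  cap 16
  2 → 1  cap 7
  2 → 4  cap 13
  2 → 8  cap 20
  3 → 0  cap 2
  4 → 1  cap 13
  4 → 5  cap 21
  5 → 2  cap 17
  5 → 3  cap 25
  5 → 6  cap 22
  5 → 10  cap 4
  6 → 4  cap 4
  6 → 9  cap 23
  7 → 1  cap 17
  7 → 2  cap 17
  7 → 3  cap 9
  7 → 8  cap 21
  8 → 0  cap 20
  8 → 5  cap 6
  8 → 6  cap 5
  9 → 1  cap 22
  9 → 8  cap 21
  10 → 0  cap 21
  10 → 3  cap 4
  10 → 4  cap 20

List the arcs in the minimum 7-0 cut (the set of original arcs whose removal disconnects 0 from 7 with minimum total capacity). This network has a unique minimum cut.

augment #1: 7→3→0 push 2
augment #2: 7→8→0 push 20
augment #3: 7→8→5→10→0 push 1
augment #4: 7→2→4→5→10→0 push 3
max flow = 26; residual-reachable set from 7 gives S-side
cut edges (S→T): {(3,0), (5,10), (8,0)} total cap 26

Min-cut arcs: {(3,0), (5,10), (8,0)} (total capacity 26)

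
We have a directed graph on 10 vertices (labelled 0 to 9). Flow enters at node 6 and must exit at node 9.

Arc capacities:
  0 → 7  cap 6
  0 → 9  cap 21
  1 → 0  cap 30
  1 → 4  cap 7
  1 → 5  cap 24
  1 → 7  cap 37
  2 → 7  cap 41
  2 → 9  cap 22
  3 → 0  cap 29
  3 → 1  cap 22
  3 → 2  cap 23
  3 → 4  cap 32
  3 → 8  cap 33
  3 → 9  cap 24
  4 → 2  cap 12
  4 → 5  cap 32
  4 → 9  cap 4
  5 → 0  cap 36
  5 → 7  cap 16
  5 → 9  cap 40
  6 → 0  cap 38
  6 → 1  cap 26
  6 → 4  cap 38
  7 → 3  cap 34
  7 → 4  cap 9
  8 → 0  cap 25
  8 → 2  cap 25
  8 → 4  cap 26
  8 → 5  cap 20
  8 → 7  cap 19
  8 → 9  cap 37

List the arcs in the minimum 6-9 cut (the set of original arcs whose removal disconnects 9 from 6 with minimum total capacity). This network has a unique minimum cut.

augment #1: 6→0→9 push 21
augment #2: 6→4→9 push 4
augment #3: 6→1→5→9 push 24
augment #4: 6→4→2→9 push 12
augment #5: 6→4→5→9 push 16
augment #6: 6→0→7→3→9 push 6
augment #7: 6→1→7→3→9 push 2
augment #8: 6→4→5→7→3→9 push 6
max flow = 91; residual-reachable set from 6 gives S-side
cut edges (S→T): {(0,7), (0,9), (6,1), (6,4)} total cap 91

Min-cut arcs: {(0,7), (0,9), (6,1), (6,4)} (total capacity 91)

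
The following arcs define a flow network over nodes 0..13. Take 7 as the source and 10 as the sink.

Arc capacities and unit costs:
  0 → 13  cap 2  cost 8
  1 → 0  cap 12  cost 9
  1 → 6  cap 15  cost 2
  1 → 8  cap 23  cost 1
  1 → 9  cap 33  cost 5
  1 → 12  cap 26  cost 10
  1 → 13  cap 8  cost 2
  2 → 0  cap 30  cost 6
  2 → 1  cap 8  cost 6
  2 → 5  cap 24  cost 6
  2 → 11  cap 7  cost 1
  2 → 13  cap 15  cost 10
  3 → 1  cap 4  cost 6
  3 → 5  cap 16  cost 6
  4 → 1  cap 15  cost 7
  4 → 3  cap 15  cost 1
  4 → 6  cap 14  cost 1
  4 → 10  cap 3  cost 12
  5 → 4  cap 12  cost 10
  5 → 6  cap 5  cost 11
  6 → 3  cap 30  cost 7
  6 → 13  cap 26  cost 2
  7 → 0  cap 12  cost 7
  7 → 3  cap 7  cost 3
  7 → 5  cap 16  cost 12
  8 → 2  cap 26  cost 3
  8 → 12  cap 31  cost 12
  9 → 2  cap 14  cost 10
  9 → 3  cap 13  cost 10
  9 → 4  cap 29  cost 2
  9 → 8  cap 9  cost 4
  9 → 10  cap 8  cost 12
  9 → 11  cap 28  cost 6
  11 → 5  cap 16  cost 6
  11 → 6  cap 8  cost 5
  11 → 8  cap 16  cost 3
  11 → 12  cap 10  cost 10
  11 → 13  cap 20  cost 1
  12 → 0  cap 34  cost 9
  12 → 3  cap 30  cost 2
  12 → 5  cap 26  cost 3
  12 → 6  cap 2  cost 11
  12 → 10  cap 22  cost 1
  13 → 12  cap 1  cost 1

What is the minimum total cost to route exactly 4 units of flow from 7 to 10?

Minimum cost for 4 units: 73

shortest-cost path #1: 7→3→1→13→12→10 push 1 @ unit cost 13 (adds 13)
shortest-cost path #2: 7→3→1→12→10 push 3 @ unit cost 20 (adds 60)
total cost = 73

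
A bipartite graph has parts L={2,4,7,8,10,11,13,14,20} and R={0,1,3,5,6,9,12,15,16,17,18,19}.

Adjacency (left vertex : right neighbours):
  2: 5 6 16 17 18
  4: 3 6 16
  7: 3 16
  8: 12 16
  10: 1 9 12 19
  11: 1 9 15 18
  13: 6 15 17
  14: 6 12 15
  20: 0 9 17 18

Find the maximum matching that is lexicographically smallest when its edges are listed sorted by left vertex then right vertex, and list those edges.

Lex-smallest maximum matching: {(2,5), (4,3), (7,16), (8,12), (10,1), (11,9), (13,6), (14,15), (20,0)}

|M| = 9 (so the lex-smallest maximum matching has 9 edges)
process left vertices in ascending order; for each, take the smallest-labelled available neighbour that still permits 9 edges overall, or leave it unmatched if none does
lex-smallest matching: {2-5, 4-3, 7-16, 8-12, 10-1, 11-9, 13-6, 14-15, 20-0}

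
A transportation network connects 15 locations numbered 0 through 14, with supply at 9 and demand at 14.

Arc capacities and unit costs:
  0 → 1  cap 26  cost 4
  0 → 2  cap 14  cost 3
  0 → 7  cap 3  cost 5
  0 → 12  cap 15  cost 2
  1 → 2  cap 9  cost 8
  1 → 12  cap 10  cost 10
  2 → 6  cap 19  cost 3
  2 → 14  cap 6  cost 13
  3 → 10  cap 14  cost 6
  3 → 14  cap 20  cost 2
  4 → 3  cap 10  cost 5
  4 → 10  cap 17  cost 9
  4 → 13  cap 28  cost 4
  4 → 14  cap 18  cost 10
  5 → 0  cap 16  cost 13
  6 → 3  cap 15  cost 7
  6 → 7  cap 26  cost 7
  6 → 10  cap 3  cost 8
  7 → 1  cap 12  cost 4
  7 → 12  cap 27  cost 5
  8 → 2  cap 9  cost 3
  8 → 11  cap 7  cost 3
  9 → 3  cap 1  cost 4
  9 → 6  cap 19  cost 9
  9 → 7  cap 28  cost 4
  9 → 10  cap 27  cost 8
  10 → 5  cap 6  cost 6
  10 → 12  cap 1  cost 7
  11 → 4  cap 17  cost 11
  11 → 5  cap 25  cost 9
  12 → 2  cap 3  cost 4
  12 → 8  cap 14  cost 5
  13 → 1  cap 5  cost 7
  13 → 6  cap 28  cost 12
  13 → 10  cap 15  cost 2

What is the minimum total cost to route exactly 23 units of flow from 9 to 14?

shortest-cost path #1: 9→3→14 push 1 @ unit cost 6 (adds 6)
shortest-cost path #2: 9→6→3→14 push 15 @ unit cost 18 (adds 270)
shortest-cost path #3: 9→7→12→2→14 push 3 @ unit cost 26 (adds 78)
shortest-cost path #4: 9→7→1→2→14 push 3 @ unit cost 29 (adds 87)
shortest-cost path #5: 9→7→12→8→11→4→3→14 push 1 @ unit cost 35 (adds 35)
total cost = 476

Minimum cost for 23 units: 476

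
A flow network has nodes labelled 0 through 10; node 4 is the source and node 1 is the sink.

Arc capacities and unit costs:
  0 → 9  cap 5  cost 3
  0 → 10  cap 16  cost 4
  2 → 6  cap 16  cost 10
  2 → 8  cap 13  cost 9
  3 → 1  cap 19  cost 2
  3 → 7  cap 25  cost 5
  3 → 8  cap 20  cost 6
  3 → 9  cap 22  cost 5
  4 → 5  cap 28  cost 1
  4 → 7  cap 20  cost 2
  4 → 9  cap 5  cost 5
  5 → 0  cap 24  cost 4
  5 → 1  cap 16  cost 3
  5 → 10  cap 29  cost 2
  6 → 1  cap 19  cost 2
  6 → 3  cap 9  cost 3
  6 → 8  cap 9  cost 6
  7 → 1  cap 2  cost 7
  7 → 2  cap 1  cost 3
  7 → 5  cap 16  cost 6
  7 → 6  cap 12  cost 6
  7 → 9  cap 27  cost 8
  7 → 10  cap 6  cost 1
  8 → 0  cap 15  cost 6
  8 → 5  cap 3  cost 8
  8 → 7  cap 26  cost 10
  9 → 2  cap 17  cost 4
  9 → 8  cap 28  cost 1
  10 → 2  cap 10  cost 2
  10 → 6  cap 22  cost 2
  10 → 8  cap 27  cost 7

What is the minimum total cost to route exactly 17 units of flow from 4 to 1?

shortest-cost path #1: 4→5→1 push 16 @ unit cost 4 (adds 64)
shortest-cost path #2: 4→5→10→6→1 push 1 @ unit cost 7 (adds 7)
total cost = 71

Minimum cost for 17 units: 71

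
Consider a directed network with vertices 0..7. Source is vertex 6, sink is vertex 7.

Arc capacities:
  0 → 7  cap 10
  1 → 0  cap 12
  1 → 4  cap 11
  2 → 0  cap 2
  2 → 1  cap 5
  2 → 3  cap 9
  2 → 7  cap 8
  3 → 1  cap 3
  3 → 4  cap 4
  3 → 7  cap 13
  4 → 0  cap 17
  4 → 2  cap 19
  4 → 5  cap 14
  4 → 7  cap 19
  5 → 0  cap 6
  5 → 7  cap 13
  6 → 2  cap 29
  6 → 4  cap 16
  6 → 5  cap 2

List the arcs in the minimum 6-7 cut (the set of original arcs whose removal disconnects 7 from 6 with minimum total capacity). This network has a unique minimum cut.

augment #1: 6→2→7 push 8
augment #2: 6→4→7 push 16
augment #3: 6→5→7 push 2
augment #4: 6→2→0→7 push 2
augment #5: 6→2→3→7 push 9
augment #6: 6→2→1→0→7 push 5
max flow = 42; residual-reachable set from 6 gives S-side
cut edges (S→T): {(2,0), (2,1), (2,3), (2,7), (6,4), (6,5)} total cap 42

Min-cut arcs: {(2,0), (2,1), (2,3), (2,7), (6,4), (6,5)} (total capacity 42)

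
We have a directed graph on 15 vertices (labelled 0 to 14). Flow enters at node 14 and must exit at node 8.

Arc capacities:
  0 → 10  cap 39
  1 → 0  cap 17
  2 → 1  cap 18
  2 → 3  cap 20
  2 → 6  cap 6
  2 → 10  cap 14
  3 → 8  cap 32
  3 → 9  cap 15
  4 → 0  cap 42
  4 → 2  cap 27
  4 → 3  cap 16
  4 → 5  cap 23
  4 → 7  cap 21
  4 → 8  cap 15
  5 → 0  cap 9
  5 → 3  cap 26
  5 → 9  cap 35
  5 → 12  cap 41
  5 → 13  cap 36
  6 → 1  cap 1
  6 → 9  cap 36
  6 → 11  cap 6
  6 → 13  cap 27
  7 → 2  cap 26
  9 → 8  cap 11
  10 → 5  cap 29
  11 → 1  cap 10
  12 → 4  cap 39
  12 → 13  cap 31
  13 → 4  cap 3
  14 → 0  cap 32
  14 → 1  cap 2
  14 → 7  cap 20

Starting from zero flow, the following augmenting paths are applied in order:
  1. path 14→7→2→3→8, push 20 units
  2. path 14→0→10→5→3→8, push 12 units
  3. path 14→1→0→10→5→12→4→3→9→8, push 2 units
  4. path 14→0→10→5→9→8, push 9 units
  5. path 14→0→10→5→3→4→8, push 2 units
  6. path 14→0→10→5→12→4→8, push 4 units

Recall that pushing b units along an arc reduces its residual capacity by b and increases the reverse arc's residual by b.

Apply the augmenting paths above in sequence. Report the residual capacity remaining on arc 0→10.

after path 1 (14→7→2→3→8, push 20): res(0,10)=39
after path 2 (14→0→10→5→3→8, push 12): res(0,10)=27
after path 3 (14→1→0→10→5→12→4→3→9→8, push 2): res(0,10)=25
after path 4 (14→0→10→5→9→8, push 9): res(0,10)=16
after path 5 (14→0→10→5→3→4→8, push 2): res(0,10)=14
after path 6 (14→0→10→5→12→4→8, push 4): res(0,10)=10

Residual capacity of (0,10): 10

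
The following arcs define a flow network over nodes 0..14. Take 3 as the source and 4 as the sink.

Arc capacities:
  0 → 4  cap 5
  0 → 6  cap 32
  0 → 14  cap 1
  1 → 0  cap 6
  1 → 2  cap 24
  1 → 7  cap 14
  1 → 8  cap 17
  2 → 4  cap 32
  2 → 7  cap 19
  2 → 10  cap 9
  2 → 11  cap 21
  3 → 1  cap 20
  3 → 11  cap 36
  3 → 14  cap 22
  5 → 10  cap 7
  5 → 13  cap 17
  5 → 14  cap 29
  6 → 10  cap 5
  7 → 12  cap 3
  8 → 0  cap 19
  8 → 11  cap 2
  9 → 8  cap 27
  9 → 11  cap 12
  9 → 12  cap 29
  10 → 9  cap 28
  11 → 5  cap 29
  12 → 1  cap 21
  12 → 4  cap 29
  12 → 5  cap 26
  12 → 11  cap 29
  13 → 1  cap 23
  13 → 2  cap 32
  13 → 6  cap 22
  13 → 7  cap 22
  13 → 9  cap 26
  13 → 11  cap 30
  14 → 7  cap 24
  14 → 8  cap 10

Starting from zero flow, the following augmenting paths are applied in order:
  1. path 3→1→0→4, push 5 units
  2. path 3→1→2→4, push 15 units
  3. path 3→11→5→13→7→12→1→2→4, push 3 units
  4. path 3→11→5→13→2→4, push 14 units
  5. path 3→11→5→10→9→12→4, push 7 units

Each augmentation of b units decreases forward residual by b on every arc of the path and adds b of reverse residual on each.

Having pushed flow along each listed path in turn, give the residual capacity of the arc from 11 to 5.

Residual capacity of (11,5): 5

after path 1 (3→1→0→4, push 5): res(11,5)=29
after path 2 (3→1→2→4, push 15): res(11,5)=29
after path 3 (3→11→5→13→7→12→1→2→4, push 3): res(11,5)=26
after path 4 (3→11→5→13→2→4, push 14): res(11,5)=12
after path 5 (3→11→5→10→9→12→4, push 7): res(11,5)=5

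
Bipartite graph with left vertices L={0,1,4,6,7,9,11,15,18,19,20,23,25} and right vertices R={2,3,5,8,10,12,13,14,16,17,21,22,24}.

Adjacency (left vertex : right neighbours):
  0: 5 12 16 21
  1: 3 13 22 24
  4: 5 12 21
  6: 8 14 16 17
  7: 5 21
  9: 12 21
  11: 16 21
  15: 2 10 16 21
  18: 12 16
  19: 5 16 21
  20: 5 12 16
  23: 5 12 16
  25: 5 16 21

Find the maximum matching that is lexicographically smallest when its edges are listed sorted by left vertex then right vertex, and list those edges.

Lex-smallest maximum matching: {(0,5), (1,3), (4,12), (6,8), (7,21), (11,16), (15,2)}

|M| = 7 (so the lex-smallest maximum matching has 7 edges)
process left vertices in ascending order; for each, take the smallest-labelled available neighbour that still permits 7 edges overall, or leave it unmatched if none does
lex-smallest matching: {0-5, 1-3, 4-12, 6-8, 7-21, 11-16, 15-2}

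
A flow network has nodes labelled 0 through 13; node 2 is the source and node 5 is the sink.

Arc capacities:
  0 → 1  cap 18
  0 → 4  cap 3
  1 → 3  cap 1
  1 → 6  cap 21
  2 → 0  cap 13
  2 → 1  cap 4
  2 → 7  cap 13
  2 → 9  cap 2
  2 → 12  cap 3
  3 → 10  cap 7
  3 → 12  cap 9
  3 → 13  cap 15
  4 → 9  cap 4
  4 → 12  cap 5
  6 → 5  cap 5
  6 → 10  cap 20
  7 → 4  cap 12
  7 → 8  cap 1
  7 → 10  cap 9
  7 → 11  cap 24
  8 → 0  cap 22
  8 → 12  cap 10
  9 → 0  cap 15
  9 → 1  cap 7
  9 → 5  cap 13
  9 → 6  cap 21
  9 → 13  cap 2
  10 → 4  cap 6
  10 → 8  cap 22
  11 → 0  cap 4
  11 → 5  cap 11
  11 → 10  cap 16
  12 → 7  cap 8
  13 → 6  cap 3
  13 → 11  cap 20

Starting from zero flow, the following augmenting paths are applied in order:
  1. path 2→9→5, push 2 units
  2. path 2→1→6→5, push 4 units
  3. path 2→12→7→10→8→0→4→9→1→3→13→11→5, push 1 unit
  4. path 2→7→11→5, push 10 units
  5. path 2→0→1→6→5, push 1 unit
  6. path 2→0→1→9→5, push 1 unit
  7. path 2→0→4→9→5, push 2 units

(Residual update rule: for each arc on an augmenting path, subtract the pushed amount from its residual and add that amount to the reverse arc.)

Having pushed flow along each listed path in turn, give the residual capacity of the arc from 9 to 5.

after path 1 (2→9→5, push 2): res(9,5)=11
after path 2 (2→1→6→5, push 4): res(9,5)=11
after path 3 (2→12→7→10→8→0→4→9→1→3→13→11→5, push 1): res(9,5)=11
after path 4 (2→7→11→5, push 10): res(9,5)=11
after path 5 (2→0→1→6→5, push 1): res(9,5)=11
after path 6 (2→0→1→9→5, push 1): res(9,5)=10
after path 7 (2→0→4→9→5, push 2): res(9,5)=8

Residual capacity of (9,5): 8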